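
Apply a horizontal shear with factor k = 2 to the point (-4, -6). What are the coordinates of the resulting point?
(-16, -6)

Shear matrix for horizontal shear with factor k = 2:
[[1, 2], [0, 1]]
Result: (-4, -6) → (-16, -6)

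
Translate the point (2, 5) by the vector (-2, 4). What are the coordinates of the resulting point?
(0, 9)

Translation by (-2, 4):
x' = 2 + -2 = 0
y' = 5 + 4 = 9
Homogeneous matrix: [[1, 0, -2], [0, 1, 4], [0, 0, 1]]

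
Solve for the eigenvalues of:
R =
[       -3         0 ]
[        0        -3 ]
λ = -3, -3

Solve det(R - λI) = 0. For a 2×2 matrix the characteristic equation is λ² - (trace)λ + det = 0.
trace(R) = a + d = -3 - 3 = -6.
det(R) = a*d - b*c = (-3)*(-3) - (0)*(0) = 9 - 0 = 9.
Characteristic equation: λ² - (-6)λ + (9) = 0.
Discriminant = (-6)² - 4*(9) = 36 - 36 = 0.
λ = (-6 ± √0) / 2 = (-6 ± 0) / 2 = -3, -3.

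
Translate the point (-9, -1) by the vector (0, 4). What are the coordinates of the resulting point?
(-9, 3)

Translation by (0, 4):
x' = -9 + 0 = -9
y' = -1 + 4 = 3
Homogeneous matrix: [[1, 0, 0], [0, 1, 4], [0, 0, 1]]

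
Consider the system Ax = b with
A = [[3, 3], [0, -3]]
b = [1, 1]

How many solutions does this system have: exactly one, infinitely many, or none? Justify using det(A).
Exactly one solution

Compute det(A) = (3)*(-3) - (3)*(0) = -9.
Because det(A) ≠ 0, A is invertible and Ax = b has a unique solution for every b (here x = A⁻¹ b).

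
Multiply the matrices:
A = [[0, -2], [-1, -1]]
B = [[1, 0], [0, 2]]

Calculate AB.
[[0, -4], [-1, -2]]

Each entry (i,j) of AB = sum over k of A[i][k]*B[k][j].
(AB)[0][0] = (0)*(1) + (-2)*(0) = 0
(AB)[0][1] = (0)*(0) + (-2)*(2) = -4
(AB)[1][0] = (-1)*(1) + (-1)*(0) = -1
(AB)[1][1] = (-1)*(0) + (-1)*(2) = -2
AB = [[0, -4], [-1, -2]]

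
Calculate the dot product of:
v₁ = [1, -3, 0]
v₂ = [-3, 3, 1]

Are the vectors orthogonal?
-12, No

The dot product is the sum of products of corresponding components.
v₁·v₂ = (1)*(-3) + (-3)*(3) + (0)*(1) = -3 - 9 + 0 = -12.
Two vectors are orthogonal iff their dot product is 0; here the dot product is -12, so the vectors are not orthogonal.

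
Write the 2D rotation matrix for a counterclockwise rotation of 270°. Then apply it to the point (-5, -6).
R = [[0, 1], [-1, 0]]; R·(-5, -6) = (-6, 5)

Rotation matrix formula: R(θ) = [[cos θ, -sin θ], [sin θ, cos θ]]
For θ = 270°:
cos(270°) = 0
sin(270°) = -1
R = [[0, 1], [-1, 0]]
Apply to (-5, -6): [0·-5 + (1)·-6, -1·-5 + 0·-6] = (-6, 5)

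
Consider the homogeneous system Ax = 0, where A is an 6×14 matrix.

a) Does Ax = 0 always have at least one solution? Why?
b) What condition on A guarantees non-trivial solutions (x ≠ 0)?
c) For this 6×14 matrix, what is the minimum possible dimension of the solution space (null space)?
a) Yes, x = 0 is always a solution. b) When A has linearly dependent columns (rank < n). c) Minimum nullity = 8.

a) x = 0 satisfies A·0 = 0, so the zero vector is always a solution.
b) Non-trivial solutions exist iff the columns of A are linearly dependent, equivalently rank(A) < n (the number of columns).
c) By rank-nullity, rank(A) + nullity(A) = n = 14. Since A has only 6 rows, rank(A) ≤ 6, so nullity(A) ≥ 14 - 6 = 8.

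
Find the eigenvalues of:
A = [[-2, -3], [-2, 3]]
λ = -3, 4

Solve det(A - λI) = 0. For a 2×2 matrix this is λ² - (trace)λ + det = 0.
trace(A) = -2 + 3 = 1.
det(A) = (-2)*(3) - (-3)*(-2) = -6 - 6 = -12.
Characteristic equation: λ² - (1)λ + (-12) = 0.
Discriminant: (1)² - 4*(-12) = 1 + 48 = 49.
Roots: λ = (1 ± √49) / 2 = -3, 4.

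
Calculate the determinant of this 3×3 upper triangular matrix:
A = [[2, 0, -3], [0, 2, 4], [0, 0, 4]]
16

The determinant of a triangular matrix is the product of its diagonal entries (the off-diagonal entries above the diagonal do not affect it).
det(A) = (2) * (2) * (4) = 16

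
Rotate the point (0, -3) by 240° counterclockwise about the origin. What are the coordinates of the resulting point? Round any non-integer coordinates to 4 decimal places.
(-2.5981, 1.5000)

Rotation matrix R(θ) = [[cos θ, -sin θ], [sin θ, cos θ]]; for θ = 240°:
R = [[-1/2, √3/2], [-√3/2, -1/2]]
Result: R × [0, -3]ᵀ = [-1/2·0 + (√3/2)·-3, -√3/2·0 + (-1/2)·-3]ᵀ = (-2.5981, 1.5000)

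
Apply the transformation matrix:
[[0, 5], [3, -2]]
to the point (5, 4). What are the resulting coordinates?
(20, 7)

Matrix multiplication:
[[0, 5], [3, -2]] × [5, 4]ᵀ
= [0×5 + 5×4, 3×5 + -2×4]ᵀ
= [20.0000, 7.0000]ᵀ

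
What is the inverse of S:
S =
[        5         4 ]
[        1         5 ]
det(S) = 21
S⁻¹ =
[     5/21     -4/21 ]
[    -1/21      5/21 ]

For a 2×2 matrix S = [[a, b], [c, d]] with det(S) ≠ 0, S⁻¹ = (1/det(S)) * [[d, -b], [-c, a]].
det(S) = (5)*(5) - (4)*(1) = 25 - 4 = 21.
S⁻¹ = (1/21) * [[5, -4], [-1, 5]].
Dividing each entry by 21 and reducing:
S⁻¹ =
[     5/21     -4/21 ]
[    -1/21      5/21 ]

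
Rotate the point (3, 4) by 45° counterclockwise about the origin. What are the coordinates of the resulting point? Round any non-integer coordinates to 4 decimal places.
(-0.7071, 4.9497)

Rotation matrix R(θ) = [[cos θ, -sin θ], [sin θ, cos θ]]; for θ = 45°:
R = [[√2/2, -√2/2], [√2/2, √2/2]]
Result: R × [3, 4]ᵀ = [√2/2·3 + (-√2/2)·4, √2/2·3 + (√2/2)·4]ᵀ = (-0.7071, 4.9497)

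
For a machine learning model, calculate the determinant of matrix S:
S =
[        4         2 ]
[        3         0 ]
det(S) = -6

For a 2×2 matrix [[a, b], [c, d]], det = a*d - b*c.
det(S) = (4)*(0) - (2)*(3) = 0 - 6 = -6.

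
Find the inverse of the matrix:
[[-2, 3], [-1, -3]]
[[-1/3, -1/3], [1/9, -2/9]]

For [[a,b],[c,d]], inverse = (1/det)·[[d,-b],[-c,a]]
det = -2·-3 - 3·-1 = 9
Inverse = (1/9)·[[-3, -3], [1, -2]]
        = [[-1/3, -1/3], [1/9, -2/9]]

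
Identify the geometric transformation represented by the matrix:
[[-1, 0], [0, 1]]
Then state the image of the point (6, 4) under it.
reflection across the y-axis; image of (6, 4) is (-6, 4)

This is a symmetric orthogonal matrix with determinant -1, which characterizes a reflection in ℝ².
The matrix [[-1, 0], [0, 1]] represents: reflection across the y-axis.
Applying it to (6, 4): [-1·6 + 0·4, 0·6 + 1·4] = (-6, 4).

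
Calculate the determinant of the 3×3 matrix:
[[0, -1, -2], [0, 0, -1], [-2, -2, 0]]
-2

Expansion along first row:
det = 0·det([[0,-1],[-2,0]]) - -1·det([[0,-1],[-2,0]]) + -2·det([[0,0],[-2,-2]])
    = 0·(0·0 - -1·-2) - -1·(0·0 - -1·-2) + -2·(0·-2 - 0·-2)
    = 0·-2 - -1·-2 + -2·0
    = 0 + -2 + 0 = -2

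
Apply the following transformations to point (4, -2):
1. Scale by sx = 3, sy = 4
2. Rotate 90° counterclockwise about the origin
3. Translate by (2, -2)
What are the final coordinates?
(10, 10)

Step 1: Scale → (12, -8)
Step 2: Rotate 90° → (8, 12)
Step 3: Translate → (10, 10)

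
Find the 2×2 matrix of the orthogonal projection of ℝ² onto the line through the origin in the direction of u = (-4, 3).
[[16/25, -12/25], [-12/25, 9/25]]

The orthogonal projection onto the line spanned by a nonzero vector u = (a, b) has matrix P = (u uᵀ) / (uᵀ u) = (1/(a² + b²)) · [[a², ab], [ab, b²]].
Here u = (-4, 3), so a² + b² = 16 + 9 = 25.
P = (1/25) · [[16, -12], [-12, 9]] = [[16/25, -12/25], [-12/25, 9/25]].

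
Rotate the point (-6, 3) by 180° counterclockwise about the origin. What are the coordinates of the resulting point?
(6, -3)

Rotation matrix R(θ) = [[cos θ, -sin θ], [sin θ, cos θ]]; for θ = 180°:
R = [[-1, 0], [0, -1]]
Result: R × [-6, 3]ᵀ = [-1·-6 + (0)·3, 0·-6 + (-1)·3]ᵀ = (6, -3)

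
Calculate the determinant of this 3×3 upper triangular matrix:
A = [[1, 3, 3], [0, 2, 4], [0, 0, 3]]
6

The determinant of a triangular matrix is the product of its diagonal entries (the off-diagonal entries above the diagonal do not affect it).
det(A) = (1) * (2) * (3) = 6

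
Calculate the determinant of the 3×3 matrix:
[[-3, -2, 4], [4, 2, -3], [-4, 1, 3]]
21

Expansion along first row:
det = -3·det([[2,-3],[1,3]]) - -2·det([[4,-3],[-4,3]]) + 4·det([[4,2],[-4,1]])
    = -3·(2·3 - -3·1) - -2·(4·3 - -3·-4) + 4·(4·1 - 2·-4)
    = -3·9 - -2·0 + 4·12
    = -27 + 0 + 48 = 21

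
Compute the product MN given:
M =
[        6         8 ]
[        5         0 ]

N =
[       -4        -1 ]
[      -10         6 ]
MN =
[     -104        42 ]
[      -20        -5 ]

Matrix multiplication: (MN)[i][j] = sum over k of M[i][k] * N[k][j].
  (MN)[0][0] = (6)*(-4) + (8)*(-10) = -104
  (MN)[0][1] = (6)*(-1) + (8)*(6) = 42
  (MN)[1][0] = (5)*(-4) + (0)*(-10) = -20
  (MN)[1][1] = (5)*(-1) + (0)*(6) = -5
MN =
[     -104        42 ]
[      -20        -5 ]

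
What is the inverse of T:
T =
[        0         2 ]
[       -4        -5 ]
det(T) = 8
T⁻¹ =
[     -5/8      -1/4 ]
[      1/2         0 ]

For a 2×2 matrix T = [[a, b], [c, d]] with det(T) ≠ 0, T⁻¹ = (1/det(T)) * [[d, -b], [-c, a]].
det(T) = (0)*(-5) - (2)*(-4) = 0 + 8 = 8.
T⁻¹ = (1/8) * [[-5, -2], [4, 0]].
Dividing each entry by 8 and reducing:
T⁻¹ =
[     -5/8      -1/4 ]
[      1/2         0 ]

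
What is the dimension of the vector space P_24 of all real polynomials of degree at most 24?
Dimension = 25

A polynomial of degree at most 24 can be written as a₀ + a₁x + a₂x² + … + a_24x^24, with 25 free coefficients a₀, …, a_24.
The set {1, x, x², …, x^24} is a basis: it spans P_24 (every such polynomial is a linear combination of these) and is linearly independent (a polynomial is zero iff all its coefficients are zero).
Therefore dim(P_24) = 24 + 1 = 25.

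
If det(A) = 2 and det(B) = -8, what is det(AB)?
-16

Use the multiplicative property of determinants: det(AB) = det(A)*det(B).
det(AB) = (2)*(-8) = -16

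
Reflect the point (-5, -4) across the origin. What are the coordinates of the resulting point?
(5, 4)

Reflection across origin: (-5, -4) → (5, 4)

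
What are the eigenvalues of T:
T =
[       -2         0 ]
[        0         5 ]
λ = -2, 5

Solve det(T - λI) = 0. For a 2×2 matrix the characteristic equation is λ² - (trace)λ + det = 0.
trace(T) = a + d = -2 + 5 = 3.
det(T) = a*d - b*c = (-2)*(5) - (0)*(0) = -10 - 0 = -10.
Characteristic equation: λ² - (3)λ + (-10) = 0.
Discriminant = (3)² - 4*(-10) = 9 + 40 = 49.
λ = (3 ± √49) / 2 = (3 ± 7) / 2 = -2, 5.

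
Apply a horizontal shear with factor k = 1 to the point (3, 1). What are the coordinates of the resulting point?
(4, 1)

Shear matrix for horizontal shear with factor k = 1:
[[1, 1], [0, 1]]
Result: (3, 1) → (4, 1)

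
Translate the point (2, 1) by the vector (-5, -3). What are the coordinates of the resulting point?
(-3, -2)

Translation by (-5, -3):
x' = 2 + -5 = -3
y' = 1 + -3 = -2
Homogeneous matrix: [[1, 0, -5], [0, 1, -3], [0, 0, 1]]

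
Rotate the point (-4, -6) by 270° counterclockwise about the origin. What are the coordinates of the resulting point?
(-6, 4)

Rotation matrix R(θ) = [[cos θ, -sin θ], [sin θ, cos θ]]; for θ = 270°:
R = [[0, 1], [-1, 0]]
Result: R × [-4, -6]ᵀ = [0·-4 + (1)·-6, -1·-4 + (0)·-6]ᵀ = (-6, 4)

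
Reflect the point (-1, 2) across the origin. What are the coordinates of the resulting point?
(1, -2)

Reflection across origin: (-1, 2) → (1, -2)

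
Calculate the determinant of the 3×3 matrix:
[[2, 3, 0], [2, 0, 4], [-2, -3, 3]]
-18

Expansion along first row:
det = 2·det([[0,4],[-3,3]]) - 3·det([[2,4],[-2,3]]) + 0·det([[2,0],[-2,-3]])
    = 2·(0·3 - 4·-3) - 3·(2·3 - 4·-2) + 0·(2·-3 - 0·-2)
    = 2·12 - 3·14 + 0·-6
    = 24 + -42 + 0 = -18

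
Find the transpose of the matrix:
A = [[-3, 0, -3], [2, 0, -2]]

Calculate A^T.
[[-3, 2], [0, 0], [-3, -2]]

The transpose sends entry (i,j) to (j,i); rows become columns.
Row 0 of A: [-3, 0, -3] -> column 0 of A^T.
Row 1 of A: [2, 0, -2] -> column 1 of A^T.
A^T = [[-3, 2], [0, 0], [-3, -2]]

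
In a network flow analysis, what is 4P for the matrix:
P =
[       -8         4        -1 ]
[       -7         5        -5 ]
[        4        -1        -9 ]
4P =
[      -32        16        -4 ]
[      -28        20       -20 ]
[       16        -4       -36 ]

Scalar multiplication is elementwise: (4P)[i][j] = 4 * P[i][j].
  (4P)[0][0] = 4 * (-8) = -32
  (4P)[0][1] = 4 * (4) = 16
  (4P)[0][2] = 4 * (-1) = -4
  (4P)[1][0] = 4 * (-7) = -28
  (4P)[1][1] = 4 * (5) = 20
  (4P)[1][2] = 4 * (-5) = -20
  (4P)[2][0] = 4 * (4) = 16
  (4P)[2][1] = 4 * (-1) = -4
  (4P)[2][2] = 4 * (-9) = -36
4P =
[      -32        16        -4 ]
[      -28        20       -20 ]
[       16        -4       -36 ]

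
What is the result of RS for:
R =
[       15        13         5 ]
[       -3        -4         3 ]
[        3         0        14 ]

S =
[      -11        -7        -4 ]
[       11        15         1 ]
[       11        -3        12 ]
RS =
[       33        75        13 ]
[       22       -48        44 ]
[      121       -63       156 ]

Matrix multiplication: (RS)[i][j] = sum over k of R[i][k] * S[k][j].
  (RS)[0][0] = (15)*(-11) + (13)*(11) + (5)*(11) = 33
  (RS)[0][1] = (15)*(-7) + (13)*(15) + (5)*(-3) = 75
  (RS)[0][2] = (15)*(-4) + (13)*(1) + (5)*(12) = 13
  (RS)[1][0] = (-3)*(-11) + (-4)*(11) + (3)*(11) = 22
  (RS)[1][1] = (-3)*(-7) + (-4)*(15) + (3)*(-3) = -48
  (RS)[1][2] = (-3)*(-4) + (-4)*(1) + (3)*(12) = 44
  (RS)[2][0] = (3)*(-11) + (0)*(11) + (14)*(11) = 121
  (RS)[2][1] = (3)*(-7) + (0)*(15) + (14)*(-3) = -63
  (RS)[2][2] = (3)*(-4) + (0)*(1) + (14)*(12) = 156
RS =
[       33        75        13 ]
[       22       -48        44 ]
[      121       -63       156 ]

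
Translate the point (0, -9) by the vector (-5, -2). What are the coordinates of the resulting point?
(-5, -11)

Translation by (-5, -2):
x' = 0 + -5 = -5
y' = -9 + -2 = -11
Homogeneous matrix: [[1, 0, -5], [0, 1, -2], [0, 0, 1]]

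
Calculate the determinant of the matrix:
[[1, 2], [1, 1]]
-1

For a 2×2 matrix [[a, b], [c, d]], det = ad - bc
det = (1)(1) - (2)(1) = 1 - 2 = -1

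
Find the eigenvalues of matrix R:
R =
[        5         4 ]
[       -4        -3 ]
λ = 1, 1

Solve det(R - λI) = 0. For a 2×2 matrix the characteristic equation is λ² - (trace)λ + det = 0.
trace(R) = a + d = 5 - 3 = 2.
det(R) = a*d - b*c = (5)*(-3) - (4)*(-4) = -15 + 16 = 1.
Characteristic equation: λ² - (2)λ + (1) = 0.
Discriminant = (2)² - 4*(1) = 4 - 4 = 0.
λ = (2 ± √0) / 2 = (2 ± 0) / 2 = 1, 1.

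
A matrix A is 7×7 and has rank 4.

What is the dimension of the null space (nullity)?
3

The rank-nullity theorem for an m×n matrix states:
rank(A) + nullity(A) = n (the number of columns).
Here n = 7 and rank(A) = 4, so nullity(A) = 7 - 4 = 3.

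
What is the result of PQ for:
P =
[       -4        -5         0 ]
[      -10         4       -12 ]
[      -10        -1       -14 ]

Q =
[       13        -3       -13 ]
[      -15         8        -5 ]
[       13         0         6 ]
PQ =
[       23       -28        77 ]
[     -346        62        38 ]
[     -297        22        51 ]

Matrix multiplication: (PQ)[i][j] = sum over k of P[i][k] * Q[k][j].
  (PQ)[0][0] = (-4)*(13) + (-5)*(-15) + (0)*(13) = 23
  (PQ)[0][1] = (-4)*(-3) + (-5)*(8) + (0)*(0) = -28
  (PQ)[0][2] = (-4)*(-13) + (-5)*(-5) + (0)*(6) = 77
  (PQ)[1][0] = (-10)*(13) + (4)*(-15) + (-12)*(13) = -346
  (PQ)[1][1] = (-10)*(-3) + (4)*(8) + (-12)*(0) = 62
  (PQ)[1][2] = (-10)*(-13) + (4)*(-5) + (-12)*(6) = 38
  (PQ)[2][0] = (-10)*(13) + (-1)*(-15) + (-14)*(13) = -297
  (PQ)[2][1] = (-10)*(-3) + (-1)*(8) + (-14)*(0) = 22
  (PQ)[2][2] = (-10)*(-13) + (-1)*(-5) + (-14)*(6) = 51
PQ =
[       23       -28        77 ]
[     -346        62        38 ]
[     -297        22        51 ]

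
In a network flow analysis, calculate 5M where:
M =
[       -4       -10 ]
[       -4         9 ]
5M =
[      -20       -50 ]
[      -20        45 ]

Scalar multiplication is elementwise: (5M)[i][j] = 5 * M[i][j].
  (5M)[0][0] = 5 * (-4) = -20
  (5M)[0][1] = 5 * (-10) = -50
  (5M)[1][0] = 5 * (-4) = -20
  (5M)[1][1] = 5 * (9) = 45
5M =
[      -20       -50 ]
[      -20        45 ]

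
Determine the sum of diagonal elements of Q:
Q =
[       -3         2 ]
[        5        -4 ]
tr(Q) = -3 - 4 = -7

The trace of a square matrix is the sum of its diagonal entries.
Diagonal entries of Q: Q[0][0] = -3, Q[1][1] = -4.
tr(Q) = -3 - 4 = -7.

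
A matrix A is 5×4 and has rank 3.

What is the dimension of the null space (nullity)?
1

The rank-nullity theorem for an m×n matrix states:
rank(A) + nullity(A) = n (the number of columns).
Here n = 4 and rank(A) = 3, so nullity(A) = 4 - 3 = 1.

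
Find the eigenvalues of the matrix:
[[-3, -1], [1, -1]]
λ = -2 and λ = -2

Characteristic equation: det(A - λI) = 0
λ² - (trace)λ + (det) = 0
λ² - (-4)λ + (4) = 0
λ² + 4λ + 4 = 0
Solving: λ = -2, -2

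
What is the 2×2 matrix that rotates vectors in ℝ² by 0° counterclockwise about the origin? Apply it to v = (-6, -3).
R = [[1, 0], [0, 1]]; R·v = (-6, -3)

A counterclockwise rotation by angle θ in ℝ² has matrix R(θ) = [[cos θ, -sin θ], [sin θ, cos θ]].
For θ = 0°: cos θ = 1, sin θ = 0.
R(0°) = [[1, 0], [0, 1]].
R·v = [1·-6 + (0)·-3, 0·-6 + 1·-3] = (-6, -3).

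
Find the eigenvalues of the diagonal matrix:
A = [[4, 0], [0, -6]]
λ₁ = 4, λ₂ = -6

The characteristic polynomial of A is det(A - λI) = (4 - λ)(-6 - λ) = 0.
The roots are λ = 4 and λ = -6, so the eigenvalues are the diagonal entries.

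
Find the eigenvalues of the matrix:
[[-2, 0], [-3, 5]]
λ = -2 and λ = 5

Characteristic equation: det(A - λI) = 0
λ² - (trace)λ + (det) = 0
λ² - (3)λ + (-10) = 0
λ² - 3λ - 10 = 0
Solving: λ = -2, 5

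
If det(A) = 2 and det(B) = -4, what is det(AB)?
-8

Use the multiplicative property of determinants: det(AB) = det(A)*det(B).
det(AB) = (2)*(-4) = -8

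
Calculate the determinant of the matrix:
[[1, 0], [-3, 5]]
5

For a 2×2 matrix [[a, b], [c, d]], det = ad - bc
det = (1)(5) - (0)(-3) = 5 - 0 = 5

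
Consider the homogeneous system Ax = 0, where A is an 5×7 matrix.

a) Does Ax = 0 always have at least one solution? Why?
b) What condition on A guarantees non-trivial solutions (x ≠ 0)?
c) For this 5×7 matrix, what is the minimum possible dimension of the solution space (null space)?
a) Yes, x = 0 is always a solution. b) When A has linearly dependent columns (rank < n). c) Minimum nullity = 2.

a) x = 0 satisfies A·0 = 0, so the zero vector is always a solution.
b) Non-trivial solutions exist iff the columns of A are linearly dependent, equivalently rank(A) < n (the number of columns).
c) By rank-nullity, rank(A) + nullity(A) = n = 7. Since A has only 5 rows, rank(A) ≤ 5, so nullity(A) ≥ 7 - 5 = 2.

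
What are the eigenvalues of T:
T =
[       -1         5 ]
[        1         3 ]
λ = -2, 4

Solve det(T - λI) = 0. For a 2×2 matrix the characteristic equation is λ² - (trace)λ + det = 0.
trace(T) = a + d = -1 + 3 = 2.
det(T) = a*d - b*c = (-1)*(3) - (5)*(1) = -3 - 5 = -8.
Characteristic equation: λ² - (2)λ + (-8) = 0.
Discriminant = (2)² - 4*(-8) = 4 + 32 = 36.
λ = (2 ± √36) / 2 = (2 ± 6) / 2 = -2, 4.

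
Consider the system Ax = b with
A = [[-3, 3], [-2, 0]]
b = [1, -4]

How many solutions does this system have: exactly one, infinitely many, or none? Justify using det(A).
Exactly one solution

Compute det(A) = (-3)*(0) - (3)*(-2) = 6.
Because det(A) ≠ 0, A is invertible and Ax = b has a unique solution for every b (here x = A⁻¹ b).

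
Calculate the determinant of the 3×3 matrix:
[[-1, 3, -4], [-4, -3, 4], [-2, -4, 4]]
-20

Expansion along first row:
det = -1·det([[-3,4],[-4,4]]) - 3·det([[-4,4],[-2,4]]) + -4·det([[-4,-3],[-2,-4]])
    = -1·(-3·4 - 4·-4) - 3·(-4·4 - 4·-2) + -4·(-4·-4 - -3·-2)
    = -1·4 - 3·-8 + -4·10
    = -4 + 24 + -40 = -20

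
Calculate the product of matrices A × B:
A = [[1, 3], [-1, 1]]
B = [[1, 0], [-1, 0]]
[[-2, 0], [-2, 0]]

Matrix multiplication:
C[0][0] = 1×1 + 3×-1 = -2
C[0][1] = 1×0 + 3×0 = 0
C[1][0] = -1×1 + 1×-1 = -2
C[1][1] = -1×0 + 1×0 = 0
Result: [[-2, 0], [-2, 0]]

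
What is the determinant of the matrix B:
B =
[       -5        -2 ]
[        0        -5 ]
det(B) = 25

For a 2×2 matrix [[a, b], [c, d]], det = a*d - b*c.
det(B) = (-5)*(-5) - (-2)*(0) = 25 - 0 = 25.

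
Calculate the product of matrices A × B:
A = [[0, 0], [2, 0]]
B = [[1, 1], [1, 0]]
[[0, 0], [2, 2]]

Matrix multiplication:
C[0][0] = 0×1 + 0×1 = 0
C[0][1] = 0×1 + 0×0 = 0
C[1][0] = 2×1 + 0×1 = 2
C[1][1] = 2×1 + 0×0 = 2
Result: [[0, 0], [2, 2]]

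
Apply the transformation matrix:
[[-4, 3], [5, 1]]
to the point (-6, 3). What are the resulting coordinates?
(33, -27)

Matrix multiplication:
[[-4, 3], [5, 1]] × [-6, 3]ᵀ
= [-4×-6 + 3×3, 5×-6 + 1×3]ᵀ
= [33.0000, -27.0000]ᵀ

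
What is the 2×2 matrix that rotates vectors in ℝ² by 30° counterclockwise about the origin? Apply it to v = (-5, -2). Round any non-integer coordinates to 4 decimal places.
R = [[√3/2, -1/2], [1/2, √3/2]]; R·v = (-3.3301, -4.2321)

A counterclockwise rotation by angle θ in ℝ² has matrix R(θ) = [[cos θ, -sin θ], [sin θ, cos θ]].
For θ = 30°: cos θ = √3/2, sin θ = 1/2.
R(30°) = [[√3/2, -1/2], [1/2, √3/2]].
R·v = [√3/2·-5 + (-1/2)·-2, 1/2·-5 + √3/2·-2] = (-3.3301, -4.2321).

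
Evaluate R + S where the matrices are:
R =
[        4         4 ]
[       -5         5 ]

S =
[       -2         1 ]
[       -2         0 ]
R + S =
[        2         5 ]
[       -7         5 ]

Matrix addition is elementwise: (R+S)[i][j] = R[i][j] + S[i][j].
  (R+S)[0][0] = (4) + (-2) = 2
  (R+S)[0][1] = (4) + (1) = 5
  (R+S)[1][0] = (-5) + (-2) = -7
  (R+S)[1][1] = (5) + (0) = 5
R + S =
[        2         5 ]
[       -7         5 ]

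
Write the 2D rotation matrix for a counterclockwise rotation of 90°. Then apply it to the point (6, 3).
R = [[0, -1], [1, 0]]; R·(6, 3) = (-3, 6)

Rotation matrix formula: R(θ) = [[cos θ, -sin θ], [sin θ, cos θ]]
For θ = 90°:
cos(90°) = 0
sin(90°) = 1
R = [[0, -1], [1, 0]]
Apply to (6, 3): [0·6 + (-1)·3, 1·6 + 0·3] = (-3, 6)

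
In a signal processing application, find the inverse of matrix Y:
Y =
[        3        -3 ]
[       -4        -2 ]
det(Y) = -18
Y⁻¹ =
[      1/9      -1/6 ]
[     -2/9      -1/6 ]

For a 2×2 matrix Y = [[a, b], [c, d]] with det(Y) ≠ 0, Y⁻¹ = (1/det(Y)) * [[d, -b], [-c, a]].
det(Y) = (3)*(-2) - (-3)*(-4) = -6 - 12 = -18.
Y⁻¹ = (1/-18) * [[-2, 3], [4, 3]].
Dividing each entry by -18 and reducing:
Y⁻¹ =
[      1/9      -1/6 ]
[     -2/9      -1/6 ]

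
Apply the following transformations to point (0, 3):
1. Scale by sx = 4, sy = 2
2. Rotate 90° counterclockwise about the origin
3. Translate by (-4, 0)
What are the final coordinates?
(-10, 0)

Step 1: Scale → (0, 6)
Step 2: Rotate 90° → (-6, 0)
Step 3: Translate → (-10, 0)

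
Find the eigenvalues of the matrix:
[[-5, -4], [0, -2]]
λ = -5 and λ = -2

Characteristic equation: det(A - λI) = 0
λ² - (trace)λ + (det) = 0
λ² - (-7)λ + (10) = 0
λ² + 7λ + 10 = 0
Solving: λ = -5, -2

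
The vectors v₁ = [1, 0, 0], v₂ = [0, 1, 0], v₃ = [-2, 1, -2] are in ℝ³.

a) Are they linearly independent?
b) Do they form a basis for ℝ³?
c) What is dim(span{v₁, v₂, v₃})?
Yes independent, yes basis, dim = 3

Stack v₁, v₂, v₃ as rows of a 3×3 matrix.
[[1, 0, 0]; [0, 1, 0]; [-2, 1, -2]] is already lower triangular with nonzero diagonal entries (1, 1, -2), so its determinant is the product of the diagonal entries, det = (1)·(1)·(-2) = -2 ≠ 0, and the rows are linearly independent.
Three linearly independent vectors in ℝ³ form a basis for ℝ³, so dim(span{v₁,v₂,v₃}) = 3.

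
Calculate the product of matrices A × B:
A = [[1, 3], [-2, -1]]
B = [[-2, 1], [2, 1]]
[[4, 4], [2, -3]]

Matrix multiplication:
C[0][0] = 1×-2 + 3×2 = 4
C[0][1] = 1×1 + 3×1 = 4
C[1][0] = -2×-2 + -1×2 = 2
C[1][1] = -2×1 + -1×1 = -3
Result: [[4, 4], [2, -3]]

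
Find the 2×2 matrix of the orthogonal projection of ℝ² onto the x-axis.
[[1, 0], [0, 0]]

The orthogonal projection onto the line spanned by a nonzero vector u = (a, b) has matrix P = (u uᵀ) / (uᵀ u) = (1/(a² + b²)) · [[a², ab], [ab, b²]].
Here u = (1, 0), so a² + b² = 1 + 0 = 1.
P = (1/1) · [[1, 0], [0, 0]] = [[1, 0], [0, 0]].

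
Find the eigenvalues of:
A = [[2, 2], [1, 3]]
λ = 1, 4

Solve det(A - λI) = 0. For a 2×2 matrix this is λ² - (trace)λ + det = 0.
trace(A) = 2 + 3 = 5.
det(A) = (2)*(3) - (2)*(1) = 6 - 2 = 4.
Characteristic equation: λ² - (5)λ + (4) = 0.
Discriminant: (5)² - 4*(4) = 25 - 16 = 9.
Roots: λ = (5 ± √9) / 2 = 1, 4.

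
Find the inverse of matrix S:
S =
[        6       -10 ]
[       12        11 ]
det(S) = 186
S⁻¹ =
[   11/186      5/93 ]
[    -2/31      1/31 ]

For a 2×2 matrix S = [[a, b], [c, d]] with det(S) ≠ 0, S⁻¹ = (1/det(S)) * [[d, -b], [-c, a]].
det(S) = (6)*(11) - (-10)*(12) = 66 + 120 = 186.
S⁻¹ = (1/186) * [[11, 10], [-12, 6]].
Dividing each entry by 186 and reducing:
S⁻¹ =
[   11/186      5/93 ]
[    -2/31      1/31 ]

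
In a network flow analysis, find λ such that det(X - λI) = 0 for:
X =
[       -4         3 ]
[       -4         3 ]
λ = -1, 0

Solve det(X - λI) = 0. For a 2×2 matrix the characteristic equation is λ² - (trace)λ + det = 0.
trace(X) = a + d = -4 + 3 = -1.
det(X) = a*d - b*c = (-4)*(3) - (3)*(-4) = -12 + 12 = 0.
Characteristic equation: λ² - (-1)λ + (0) = 0.
Discriminant = (-1)² - 4*(0) = 1 - 0 = 1.
λ = (-1 ± √1) / 2 = (-1 ± 1) / 2 = -1, 0.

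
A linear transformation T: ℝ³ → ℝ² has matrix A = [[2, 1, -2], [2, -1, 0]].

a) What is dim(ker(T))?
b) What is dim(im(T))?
dim(ker) = 1, dim(im) = 2

The two rows are not scalar multiples of one another (no single k satisfies row 2 = k × row 1), so they are linearly independent.
Thus rank(A) = 2.
dim(im(T)) = rank(A) = 2.
By the rank-nullity theorem applied to T: ℝ³ → ℝ², rank(A) + nullity(A) = 3 (the domain dimension), so dim(ker(T)) = 3 - 2 = 1.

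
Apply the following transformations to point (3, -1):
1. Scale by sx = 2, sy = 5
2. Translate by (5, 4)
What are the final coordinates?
(11, -1)

Step 1: Scale (3, -1) by (sx, sy) = (2, 5) → (6, -5)
Step 2: Translate by (5, 4) → (11, -1)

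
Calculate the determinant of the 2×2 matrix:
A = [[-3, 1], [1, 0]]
-1

For A = [[a, b], [c, d]], det(A) = a*d - b*c.
det(A) = (-3)*(0) - (1)*(1) = 0 - 1 = -1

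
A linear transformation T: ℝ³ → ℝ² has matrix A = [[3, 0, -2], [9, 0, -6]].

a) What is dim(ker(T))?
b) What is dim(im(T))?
dim(ker) = 2, dim(im) = 1

Observe that row 2 = 3 × row 1 (so the rows are linearly dependent).
Thus rank(A) = 1 (only one linearly independent row).
dim(im(T)) = rank(A) = 1.
By the rank-nullity theorem applied to T: ℝ³ → ℝ², rank(A) + nullity(A) = 3 (the domain dimension), so dim(ker(T)) = 3 - 1 = 2.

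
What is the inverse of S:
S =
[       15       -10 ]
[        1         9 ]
det(S) = 145
S⁻¹ =
[    9/145      2/29 ]
[   -1/145      3/29 ]

For a 2×2 matrix S = [[a, b], [c, d]] with det(S) ≠ 0, S⁻¹ = (1/det(S)) * [[d, -b], [-c, a]].
det(S) = (15)*(9) - (-10)*(1) = 135 + 10 = 145.
S⁻¹ = (1/145) * [[9, 10], [-1, 15]].
Dividing each entry by 145 and reducing:
S⁻¹ =
[    9/145      2/29 ]
[   -1/145      3/29 ]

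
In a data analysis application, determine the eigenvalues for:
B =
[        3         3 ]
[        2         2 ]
λ = 0, 5

Solve det(B - λI) = 0. For a 2×2 matrix the characteristic equation is λ² - (trace)λ + det = 0.
trace(B) = a + d = 3 + 2 = 5.
det(B) = a*d - b*c = (3)*(2) - (3)*(2) = 6 - 6 = 0.
Characteristic equation: λ² - (5)λ + (0) = 0.
Discriminant = (5)² - 4*(0) = 25 - 0 = 25.
λ = (5 ± √25) / 2 = (5 ± 5) / 2 = 0, 5.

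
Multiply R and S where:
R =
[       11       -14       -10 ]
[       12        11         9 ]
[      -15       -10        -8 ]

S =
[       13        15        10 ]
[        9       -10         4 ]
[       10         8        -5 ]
RS =
[      -83       225       104 ]
[      345       142       119 ]
[     -365      -189      -150 ]

Matrix multiplication: (RS)[i][j] = sum over k of R[i][k] * S[k][j].
  (RS)[0][0] = (11)*(13) + (-14)*(9) + (-10)*(10) = -83
  (RS)[0][1] = (11)*(15) + (-14)*(-10) + (-10)*(8) = 225
  (RS)[0][2] = (11)*(10) + (-14)*(4) + (-10)*(-5) = 104
  (RS)[1][0] = (12)*(13) + (11)*(9) + (9)*(10) = 345
  (RS)[1][1] = (12)*(15) + (11)*(-10) + (9)*(8) = 142
  (RS)[1][2] = (12)*(10) + (11)*(4) + (9)*(-5) = 119
  (RS)[2][0] = (-15)*(13) + (-10)*(9) + (-8)*(10) = -365
  (RS)[2][1] = (-15)*(15) + (-10)*(-10) + (-8)*(8) = -189
  (RS)[2][2] = (-15)*(10) + (-10)*(4) + (-8)*(-5) = -150
RS =
[      -83       225       104 ]
[      345       142       119 ]
[     -365      -189      -150 ]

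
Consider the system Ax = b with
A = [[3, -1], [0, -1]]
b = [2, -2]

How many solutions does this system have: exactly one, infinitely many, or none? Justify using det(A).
Exactly one solution

Compute det(A) = (3)*(-1) - (-1)*(0) = -3.
Because det(A) ≠ 0, A is invertible and Ax = b has a unique solution for every b (here x = A⁻¹ b).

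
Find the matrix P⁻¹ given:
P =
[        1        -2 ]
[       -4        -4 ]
det(P) = -12
P⁻¹ =
[      1/3      -1/6 ]
[     -1/3     -1/12 ]

For a 2×2 matrix P = [[a, b], [c, d]] with det(P) ≠ 0, P⁻¹ = (1/det(P)) * [[d, -b], [-c, a]].
det(P) = (1)*(-4) - (-2)*(-4) = -4 - 8 = -12.
P⁻¹ = (1/-12) * [[-4, 2], [4, 1]].
Dividing each entry by -12 and reducing:
P⁻¹ =
[      1/3      -1/6 ]
[     -1/3     -1/12 ]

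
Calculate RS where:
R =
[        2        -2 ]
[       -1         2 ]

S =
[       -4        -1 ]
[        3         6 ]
RS =
[      -14       -14 ]
[       10        13 ]

Matrix multiplication: (RS)[i][j] = sum over k of R[i][k] * S[k][j].
  (RS)[0][0] = (2)*(-4) + (-2)*(3) = -14
  (RS)[0][1] = (2)*(-1) + (-2)*(6) = -14
  (RS)[1][0] = (-1)*(-4) + (2)*(3) = 10
  (RS)[1][1] = (-1)*(-1) + (2)*(6) = 13
RS =
[      -14       -14 ]
[       10        13 ]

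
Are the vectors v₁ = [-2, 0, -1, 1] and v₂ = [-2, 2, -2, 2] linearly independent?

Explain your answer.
Yes, linearly independent

Two vectors are linearly dependent iff one is a scalar multiple of the other.
No single scalar k satisfies v₂ = k·v₁ (the ratios of corresponding entries disagree), so v₁ and v₂ are linearly independent.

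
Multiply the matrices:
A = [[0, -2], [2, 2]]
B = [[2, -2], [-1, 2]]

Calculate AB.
[[2, -4], [2, 0]]

Each entry (i,j) of AB = sum over k of A[i][k]*B[k][j].
(AB)[0][0] = (0)*(2) + (-2)*(-1) = 2
(AB)[0][1] = (0)*(-2) + (-2)*(2) = -4
(AB)[1][0] = (2)*(2) + (2)*(-1) = 2
(AB)[1][1] = (2)*(-2) + (2)*(2) = 0
AB = [[2, -4], [2, 0]]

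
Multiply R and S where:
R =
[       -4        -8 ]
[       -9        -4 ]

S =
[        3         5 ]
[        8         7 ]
RS =
[      -76       -76 ]
[      -59       -73 ]

Matrix multiplication: (RS)[i][j] = sum over k of R[i][k] * S[k][j].
  (RS)[0][0] = (-4)*(3) + (-8)*(8) = -76
  (RS)[0][1] = (-4)*(5) + (-8)*(7) = -76
  (RS)[1][0] = (-9)*(3) + (-4)*(8) = -59
  (RS)[1][1] = (-9)*(5) + (-4)*(7) = -73
RS =
[      -76       -76 ]
[      -59       -73 ]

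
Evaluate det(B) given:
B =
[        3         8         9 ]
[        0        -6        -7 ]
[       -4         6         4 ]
det(B) = 62

Expand along row 0 (cofactor expansion): det(B) = a*(e*i - f*h) - b*(d*i - f*g) + c*(d*h - e*g), where the 3×3 is [[a, b, c], [d, e, f], [g, h, i]].
Minor M_00 = (-6)*(4) - (-7)*(6) = -24 + 42 = 18.
Minor M_01 = (0)*(4) - (-7)*(-4) = 0 - 28 = -28.
Minor M_02 = (0)*(6) - (-6)*(-4) = 0 - 24 = -24.
det(B) = (3)*(18) - (8)*(-28) + (9)*(-24) = 54 + 224 - 216 = 62.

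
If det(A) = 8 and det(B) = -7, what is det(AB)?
-56

Use the multiplicative property of determinants: det(AB) = det(A)*det(B).
det(AB) = (8)*(-7) = -56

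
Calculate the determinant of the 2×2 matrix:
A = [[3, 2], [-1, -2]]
-4

For A = [[a, b], [c, d]], det(A) = a*d - b*c.
det(A) = (3)*(-2) - (2)*(-1) = -6 - -2 = -4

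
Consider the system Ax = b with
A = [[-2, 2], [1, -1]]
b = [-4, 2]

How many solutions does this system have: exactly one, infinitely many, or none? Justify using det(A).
Infinitely many solutions

det(A) = (-2)*(-1) - (2)*(1) = 0, so A is singular (column 2 is -1 times column 1).
b = [-4, 2] = 2 * column 1 of A, so b lies in the column space of A.
A singular matrix whose right-hand side is in its column space gives a 1-parameter family of solutions — infinitely many.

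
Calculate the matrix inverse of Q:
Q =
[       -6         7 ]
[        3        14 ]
det(Q) = -105
Q⁻¹ =
[    -2/15      1/15 ]
[     1/35      2/35 ]

For a 2×2 matrix Q = [[a, b], [c, d]] with det(Q) ≠ 0, Q⁻¹ = (1/det(Q)) * [[d, -b], [-c, a]].
det(Q) = (-6)*(14) - (7)*(3) = -84 - 21 = -105.
Q⁻¹ = (1/-105) * [[14, -7], [-3, -6]].
Dividing each entry by -105 and reducing:
Q⁻¹ =
[    -2/15      1/15 ]
[     1/35      2/35 ]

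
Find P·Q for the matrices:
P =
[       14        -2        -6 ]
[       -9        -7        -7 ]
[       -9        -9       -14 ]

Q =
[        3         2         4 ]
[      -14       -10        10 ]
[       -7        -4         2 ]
PQ =
[      112        72        24 ]
[      120        80      -120 ]
[      197       128      -154 ]

Matrix multiplication: (PQ)[i][j] = sum over k of P[i][k] * Q[k][j].
  (PQ)[0][0] = (14)*(3) + (-2)*(-14) + (-6)*(-7) = 112
  (PQ)[0][1] = (14)*(2) + (-2)*(-10) + (-6)*(-4) = 72
  (PQ)[0][2] = (14)*(4) + (-2)*(10) + (-6)*(2) = 24
  (PQ)[1][0] = (-9)*(3) + (-7)*(-14) + (-7)*(-7) = 120
  (PQ)[1][1] = (-9)*(2) + (-7)*(-10) + (-7)*(-4) = 80
  (PQ)[1][2] = (-9)*(4) + (-7)*(10) + (-7)*(2) = -120
  (PQ)[2][0] = (-9)*(3) + (-9)*(-14) + (-14)*(-7) = 197
  (PQ)[2][1] = (-9)*(2) + (-9)*(-10) + (-14)*(-4) = 128
  (PQ)[2][2] = (-9)*(4) + (-9)*(10) + (-14)*(2) = -154
PQ =
[      112        72        24 ]
[      120        80      -120 ]
[      197       128      -154 ]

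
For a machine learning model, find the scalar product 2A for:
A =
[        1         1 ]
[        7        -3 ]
2A =
[        2         2 ]
[       14        -6 ]

Scalar multiplication is elementwise: (2A)[i][j] = 2 * A[i][j].
  (2A)[0][0] = 2 * (1) = 2
  (2A)[0][1] = 2 * (1) = 2
  (2A)[1][0] = 2 * (7) = 14
  (2A)[1][1] = 2 * (-3) = -6
2A =
[        2         2 ]
[       14        -6 ]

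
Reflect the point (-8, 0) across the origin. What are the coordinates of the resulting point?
(8, 0)

Reflection across origin: (-8, 0) → (8, 0)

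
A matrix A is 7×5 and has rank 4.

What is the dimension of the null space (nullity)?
1

The rank-nullity theorem for an m×n matrix states:
rank(A) + nullity(A) = n (the number of columns).
Here n = 5 and rank(A) = 4, so nullity(A) = 5 - 4 = 1.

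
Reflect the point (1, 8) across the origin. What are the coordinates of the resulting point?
(-1, -8)

Reflection across origin: (1, 8) → (-1, -8)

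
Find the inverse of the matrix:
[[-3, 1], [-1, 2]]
[[-2/5, 1/5], [-1/5, 3/5]]

For [[a,b],[c,d]], inverse = (1/det)·[[d,-b],[-c,a]]
det = -3·2 - 1·-1 = -5
Inverse = (1/-5)·[[2, -1], [1, -3]]
        = [[-2/5, 1/5], [-1/5, 3/5]]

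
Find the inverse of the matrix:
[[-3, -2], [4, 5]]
[[-5/7, -2/7], [4/7, 3/7]]

For [[a,b],[c,d]], inverse = (1/det)·[[d,-b],[-c,a]]
det = -3·5 - -2·4 = -7
Inverse = (1/-7)·[[5, 2], [-4, -3]]
        = [[-5/7, -2/7], [4/7, 3/7]]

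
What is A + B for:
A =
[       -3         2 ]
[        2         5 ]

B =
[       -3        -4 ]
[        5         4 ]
A + B =
[       -6        -2 ]
[        7         9 ]

Matrix addition is elementwise: (A+B)[i][j] = A[i][j] + B[i][j].
  (A+B)[0][0] = (-3) + (-3) = -6
  (A+B)[0][1] = (2) + (-4) = -2
  (A+B)[1][0] = (2) + (5) = 7
  (A+B)[1][1] = (5) + (4) = 9
A + B =
[       -6        -2 ]
[        7         9 ]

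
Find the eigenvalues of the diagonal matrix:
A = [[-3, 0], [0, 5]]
λ₁ = -3, λ₂ = 5

The characteristic polynomial of A is det(A - λI) = (-3 - λ)(5 - λ) = 0.
The roots are λ = -3 and λ = 5, so the eigenvalues are the diagonal entries.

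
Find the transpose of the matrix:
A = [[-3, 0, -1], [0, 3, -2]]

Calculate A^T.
[[-3, 0], [0, 3], [-1, -2]]

The transpose sends entry (i,j) to (j,i); rows become columns.
Row 0 of A: [-3, 0, -1] -> column 0 of A^T.
Row 1 of A: [0, 3, -2] -> column 1 of A^T.
A^T = [[-3, 0], [0, 3], [-1, -2]]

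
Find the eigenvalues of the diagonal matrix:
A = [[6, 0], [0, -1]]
λ₁ = 6, λ₂ = -1

The characteristic polynomial of A is det(A - λI) = (6 - λ)(-1 - λ) = 0.
The roots are λ = 6 and λ = -1, so the eigenvalues are the diagonal entries.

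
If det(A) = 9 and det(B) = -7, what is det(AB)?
-63

Use the multiplicative property of determinants: det(AB) = det(A)*det(B).
det(AB) = (9)*(-7) = -63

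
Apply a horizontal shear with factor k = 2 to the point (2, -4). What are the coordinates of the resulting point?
(-6, -4)

Shear matrix for horizontal shear with factor k = 2:
[[1, 2], [0, 1]]
Result: (2, -4) → (-6, -4)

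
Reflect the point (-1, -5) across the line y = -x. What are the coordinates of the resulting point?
(5, 1)

Reflection across line y = -x: (-1, -5) → (5, 1)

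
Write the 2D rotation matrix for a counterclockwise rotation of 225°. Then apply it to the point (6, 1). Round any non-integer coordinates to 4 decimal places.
R = [[-√2/2, √2/2], [-√2/2, -√2/2]]; R·(6, 1) = (-3.5355, -4.9497)

Rotation matrix formula: R(θ) = [[cos θ, -sin θ], [sin θ, cos θ]]
For θ = 225°:
cos(225°) = -√2/2
sin(225°) = -√2/2
R = [[-√2/2, √2/2], [-√2/2, -√2/2]]
Apply to (6, 1): [-√2/2·6 + (√2/2)·1, -√2/2·6 + -√2/2·1] = (-3.5355, -4.9497)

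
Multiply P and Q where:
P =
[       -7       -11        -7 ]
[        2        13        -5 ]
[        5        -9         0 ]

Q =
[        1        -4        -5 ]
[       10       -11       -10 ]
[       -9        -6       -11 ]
PQ =
[      -54       191       222 ]
[      177      -121       -85 ]
[      -85        79        65 ]

Matrix multiplication: (PQ)[i][j] = sum over k of P[i][k] * Q[k][j].
  (PQ)[0][0] = (-7)*(1) + (-11)*(10) + (-7)*(-9) = -54
  (PQ)[0][1] = (-7)*(-4) + (-11)*(-11) + (-7)*(-6) = 191
  (PQ)[0][2] = (-7)*(-5) + (-11)*(-10) + (-7)*(-11) = 222
  (PQ)[1][0] = (2)*(1) + (13)*(10) + (-5)*(-9) = 177
  (PQ)[1][1] = (2)*(-4) + (13)*(-11) + (-5)*(-6) = -121
  (PQ)[1][2] = (2)*(-5) + (13)*(-10) + (-5)*(-11) = -85
  (PQ)[2][0] = (5)*(1) + (-9)*(10) + (0)*(-9) = -85
  (PQ)[2][1] = (5)*(-4) + (-9)*(-11) + (0)*(-6) = 79
  (PQ)[2][2] = (5)*(-5) + (-9)*(-10) + (0)*(-11) = 65
PQ =
[      -54       191       222 ]
[      177      -121       -85 ]
[      -85        79        65 ]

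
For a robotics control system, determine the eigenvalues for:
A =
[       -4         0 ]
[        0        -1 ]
λ = -4, -1

Solve det(A - λI) = 0. For a 2×2 matrix the characteristic equation is λ² - (trace)λ + det = 0.
trace(A) = a + d = -4 - 1 = -5.
det(A) = a*d - b*c = (-4)*(-1) - (0)*(0) = 4 - 0 = 4.
Characteristic equation: λ² - (-5)λ + (4) = 0.
Discriminant = (-5)² - 4*(4) = 25 - 16 = 9.
λ = (-5 ± √9) / 2 = (-5 ± 3) / 2 = -4, -1.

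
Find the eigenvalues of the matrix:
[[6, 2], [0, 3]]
λ = 3 and λ = 6

Characteristic equation: det(A - λI) = 0
λ² - (trace)λ + (det) = 0
λ² - (9)λ + (18) = 0
λ² - 9λ + 18 = 0
Solving: λ = 3, 6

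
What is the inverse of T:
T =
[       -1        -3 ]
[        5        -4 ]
det(T) = 19
T⁻¹ =
[    -4/19      3/19 ]
[    -5/19     -1/19 ]

For a 2×2 matrix T = [[a, b], [c, d]] with det(T) ≠ 0, T⁻¹ = (1/det(T)) * [[d, -b], [-c, a]].
det(T) = (-1)*(-4) - (-3)*(5) = 4 + 15 = 19.
T⁻¹ = (1/19) * [[-4, 3], [-5, -1]].
Dividing each entry by 19 and reducing:
T⁻¹ =
[    -4/19      3/19 ]
[    -5/19     -1/19 ]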